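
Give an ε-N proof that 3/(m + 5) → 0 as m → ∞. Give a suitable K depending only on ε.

Suppose ε > 0. For m ≥ 1, |3/(m + 5) − 0| = 3/(m + 5) ≤ 3/m.
We need 3/m < ε, i.e. m > 3/ε.
Take K = 3/ε. If m > K then |3/(m + 5)| ≤ 3/m < ε.

K = 3/ε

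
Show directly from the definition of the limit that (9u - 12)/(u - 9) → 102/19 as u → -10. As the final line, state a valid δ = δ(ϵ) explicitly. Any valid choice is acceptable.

δ = min(19/2, (361/138)ϵ)

Let ϵ > 0 be given. We want δ > 0 with 0 < |u + 10| < δ ⇒ |(9u - 12)/(u - 9) − (102/19)| < ϵ.
Combining over a common denominator, (9u - 12)/(u - 9) − (102/19) = [(9u - 12)·(-19) − (-102)·(u - 9)] / [(-19)·(u - 9)] = -69(u + 10) / ((-19)(u - 9)).
So |(9u - 12)/(u - 9) − (102/19)| = 69|u + 10| / (19·|u − 9|).
Require δ ≤ 19/2, so |u − 9| ≥ |-19| − |u + 10| > 19 − 19/2 = 19/2.
Hence |(9u - 12)/(u - 9) − (102/19)| < 69|u + 10|/(19·(19/2)) = (138/361)|u + 10|, which is < ϵ once |u + 10| < (361/138)ϵ.
Take δ = min(19/2, (361/138)ϵ). Then 0 < |u + 10| < δ forces both bounds, so |(9u - 12)/(u - 9) − (102/19)| < ϵ.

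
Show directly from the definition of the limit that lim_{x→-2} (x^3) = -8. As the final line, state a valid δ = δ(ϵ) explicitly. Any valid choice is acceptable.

δ = min(2, ϵ/28)

Suppose ϵ > 0. We seek δ > 0 with 0 < |x + 2| < δ ⇒ |x^3 + 8| < ϵ.
Factor: x^3 + 8 = (x + 2)(x^2 - 2x + 4), so |x^3 + 8| = |x + 2|·|x^2 - 2x + 4|.
Restrict δ ≤ 2. Then |x + 2| < 2 gives |x| < 4, so by the triangle inequality |x^2 - 2x + 4| ≤ 4^2 + 2·4 + 4 = 28.
Hence |x^3 + 8| ≤ 28|x + 2|, which is < ϵ once |x + 2| < ϵ/28.
Take δ = min(2, ϵ/28). If 0 < |x + 2| < δ then both bounds hold and |x^3 + 8| ≤ 28|x + 2| < 28·(ϵ/28) = ϵ.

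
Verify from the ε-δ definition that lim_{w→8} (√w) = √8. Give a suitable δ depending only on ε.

Let ε > 0. We want δ > 0 such that 0 < |w − 8| < δ implies |√w − √8| < ε.
Multiplying by the conjugate, |√w − √8| = |w − 8|/(√w + √8).
Restrict δ ≤ 8 so that |w − 8| < 8 forces w > 0, and then √w + √8 > √8.
Hence |√w − √8| < |w − 8|/√8, which is < ε once |w − 8| < √8·ε.
Take δ = min(8, √8·ε). If 0 < |w − 8| < δ then w > 0 and |√w − √8| < |w − 8|/√8 < ε.

δ = min(8, √8·ε)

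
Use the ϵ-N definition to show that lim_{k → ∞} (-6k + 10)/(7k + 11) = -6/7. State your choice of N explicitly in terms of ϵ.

N = (136/49)/ϵ

Let ϵ > 0 be given. For k ≥ 1, |(-6k + 10)/(7k + 11) + 6/7| = |136|/(7(7k + 11)) = 136/(7(7k + 11)).
Since 7k + 11 ≥ 7k for k ≥ 1, this is ≤ 136/(7·7k) = (136/49)/k.
So |(-6k + 10)/(7k + 11) + 6/7| < ϵ whenever k > (136/49)/ϵ.
Take N = (136/49)/ϵ. If k > N then |(-6k + 10)/(7k + 11) + 6/7| ≤ (136/49)/k < ϵ.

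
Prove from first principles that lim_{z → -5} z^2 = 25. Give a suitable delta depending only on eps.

Suppose eps > 0. We seek delta > 0 with 0 < |z + 5| < delta ⇒ |z^2 − 25| < eps.
Factor: z^2 − 25 = (z + 5)(z - 5), so |z^2 − 25| = |z + 5|·|z - 5|.
Restrict delta ≤ 1. Then |z + 5| < 1 gives |z| < 6, so by the triangle inequality |z - 5| ≤ 6 + 5 = 11.
Hence |z^2 − 25| ≤ 11|z + 5|, which is < eps once |z + 5| < eps/11.
Take delta = min(1, eps/11). If 0 < |z + 5| < delta then both bounds hold and |z^2 − 25| ≤ 11|z + 5| < 11·(eps/11) = eps.

delta = min(1, eps/11)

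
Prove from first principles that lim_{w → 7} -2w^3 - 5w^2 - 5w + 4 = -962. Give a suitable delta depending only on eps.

delta = min(1, eps/418)

Fix eps > 0. We want delta > 0 such that 0 < |w − 7| < delta implies |(-2w^3 - 5w^2 - 5w + 4) + 962| < eps.
(-2w^3 - 5w^2 - 5w + 4) + 962 = -2w^3 - 5w^2 - 5w + 966 = (w − 7)(-2w^2 - 19w - 138).
So |(-2w^3 - 5w^2 - 5w + 4) + 962| = |w − 7|·|-2w^2 - 19w - 138|.
Require delta ≤ 1. Then |w − 7| < 1 gives |w| < 8, and by the triangle inequality |-2w^2 - 19w - 138| ≤ 2·8^2 + 19·8 + 138 = 418.
Hence |(-2w^3 - 5w^2 - 5w + 4) + 962| ≤ 418|w − 7| < eps provided |w − 7| < eps/418.
Choosing delta = min(1, eps/418) ensures both conditions, hence |(-2w^3 - 5w^2 - 5w + 4) + 962| < eps.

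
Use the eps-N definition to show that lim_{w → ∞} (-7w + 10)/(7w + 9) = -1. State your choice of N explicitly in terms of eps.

N = (19/7)/eps

Let eps > 0 be given. We seek N > 0 such that w > N implies |(-7w + 10)/(7w + 9) + 1| < eps.
(-7w + 10)/(7w + 9) + 1 = (7(-7w + 10) − (-7)(7w + 9)) / (7(7w + 9)) = 133/(7(7w + 9)).
For w > 0 we have 7w + 9 > 7w, so |(-7w + 10)/(7w + 9) + 1| = 133/(7(7w + 9)) < 133/(7·7w) = (19/7)/w.
Thus |(-7w + 10)/(7w + 9) + 1| < eps whenever w > (19/7)/eps.
Take N = (19/7)/eps. If w > N then |(-7w + 10)/(7w + 9) + 1| < (19/7)/w < eps.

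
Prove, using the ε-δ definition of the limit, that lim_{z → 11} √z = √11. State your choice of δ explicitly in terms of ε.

δ = min(11, √11·ε)

Fix ε > 0. We want δ > 0 such that 0 < |z − 11| < δ implies |√z − √11| < ε.
Rationalise: √z − √11 = (z − 11)/(√z + √11), so |√z − √11| = |z − 11|/(√z + √11).
Restrict δ ≤ 11 so that |z − 11| < 11 forces z > 0, and then √z + √11 > √11.
Hence |√z − √11| < |z − 11|/√11, which is < ε once |z − 11| < √11·ε.
Take δ = min(11, √11·ε). If 0 < |z − 11| < δ then z > 0 and |√z − √11| < |z − 11|/√11 < ε.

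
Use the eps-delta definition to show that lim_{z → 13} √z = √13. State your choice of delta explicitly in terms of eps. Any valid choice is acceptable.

Let eps > 0. We want delta > 0 such that 0 < |z − 13| < delta implies |√z − √13| < eps.
Rationalise: √z − √13 = (z − 13)/(√z + √13), so |√z − √13| = |z − 13|/(√z + √13).
Restrict delta ≤ 13 so that |z − 13| < 13 forces z > 0, and then √z + √13 > √13.
Hence |√z − √13| < |z − 13|/√13, which is < eps once |z − 13| < √13·eps.
Take delta = min(13, √13·eps). If 0 < |z − 13| < delta then z > 0 and |√z − √13| < |z − 13|/√13 < eps.

delta = min(13, √13·eps)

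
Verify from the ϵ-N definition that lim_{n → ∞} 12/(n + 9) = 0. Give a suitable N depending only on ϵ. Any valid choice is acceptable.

N = 12/ϵ

Let ϵ > 0 be given. For n ≥ 1, |12/(n + 9) − 0| = 12/(n + 9) ≤ 12/n.
We need 12/n < ϵ, i.e. n > 12/ϵ.
Take N = 12/ϵ. If n > N then |12/(n + 9)| ≤ 12/n < ϵ.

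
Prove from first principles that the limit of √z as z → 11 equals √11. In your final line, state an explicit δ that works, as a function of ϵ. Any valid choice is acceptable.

δ = min(11, √11·ϵ)

Let ϵ > 0 be given. We want δ > 0 such that 0 < |z − 11| < δ implies |√z − √11| < ϵ.
Rationalise: √z − √11 = (z − 11)/(√z + √11), so |√z − √11| = |z − 11|/(√z + √11).
Restrict δ ≤ 11 so that |z − 11| < 11 forces z > 0, and then √z + √11 > √11.
Hence |√z − √11| < |z − 11|/√11, which is < ϵ once |z − 11| < √11·ϵ.
Take δ = min(11, √11·ϵ). If 0 < |z − 11| < δ then z > 0 and |√z − √11| < |z − 11|/√11 < ϵ.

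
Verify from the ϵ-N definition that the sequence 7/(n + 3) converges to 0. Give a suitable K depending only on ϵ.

Let ϵ > 0 be given. For n ≥ 1, |7/(n + 3) − 0| = 7/(n + 3) ≤ 7/n.
We need 7/n < ϵ, i.e. n > 7/ϵ.
Take K = 7/ϵ. If n > K then |7/(n + 3)| ≤ 7/n < ϵ.

K = 7/ϵ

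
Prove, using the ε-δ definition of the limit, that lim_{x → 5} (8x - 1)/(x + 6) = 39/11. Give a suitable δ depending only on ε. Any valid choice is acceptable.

Suppose ε > 0. We want δ > 0 with 0 < |x − 5| < δ ⇒ |(8x - 1)/(x + 6) − (39/11)| < ε.
Combining over a common denominator, (8x - 1)/(x + 6) − (39/11) = [(8x - 1)·11 − 39·(x + 6)] / [11·(x + 6)] = 49(x − 5) / (11(x + 6)).
So |(8x - 1)/(x + 6) − (39/11)| = 49|x − 5| / (11·|x + 6|).
Restrict δ ≤ 11/2. Then |x − 5| < 11/2 gives |x + 6| = |(x − 5) + 11| ≥ 11 − 11/2 = 11/2.
Hence |(8x - 1)/(x + 6) − (39/11)| < 49|x − 5|/(11·(11/2)) = (98/121)|x − 5|, which is < ε once |x − 5| < (121/98)ε.
Take δ = min(11/2, (121/98)ε). Then 0 < |x − 5| < δ forces both bounds, so |(8x - 1)/(x + 6) − (39/11)| < ε.

δ = min(11/2, (121/98)ε)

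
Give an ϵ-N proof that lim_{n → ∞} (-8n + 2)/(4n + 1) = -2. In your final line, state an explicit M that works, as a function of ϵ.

Let ϵ > 0 be given. For n ≥ 1, |(-8n + 2)/(4n + 1) + 2| = |16|/(4(4n + 1)) = 16/(4(4n + 1)).
Since 4n + 1 ≥ 4n for n ≥ 1, this is ≤ 16/(4·4n) = 1/n.
So |(-8n + 2)/(4n + 1) + 2| < ϵ whenever n > 1/ϵ.
Take M = 1/ϵ. If n > M then |(-8n + 2)/(4n + 1) + 2| ≤ 1/n < ϵ.

M = 1/ϵ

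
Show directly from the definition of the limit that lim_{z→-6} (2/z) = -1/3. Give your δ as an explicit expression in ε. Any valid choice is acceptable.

δ = min(3, 9ε)

Fix ε > 0. We seek δ > 0 such that 0 < |z + 6| < δ implies |2/z + 1/3| < ε.
|2/z + 1/3| = 2·|-6 − z|/(6·|z|) = 2|z + 6|/(6|z|).
Restrict δ ≤ 3. Then |z + 6| < 3 gives |z| > 3, so 6|z| > 18.
Then |2/z + 1/3| < 2|z + 6|/18, which is < ε when |z + 6| < 9ε.
Take δ = min(3, 9ε). Then 0 < |z + 6| < δ gives both |z + 6| < 3 and |z + 6| < 9ε, so |2/z + 1/3| < ε.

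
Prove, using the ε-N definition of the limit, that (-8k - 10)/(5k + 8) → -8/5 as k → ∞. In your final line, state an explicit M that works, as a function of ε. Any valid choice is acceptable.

Suppose ε > 0. For k ≥ 1, |(-8k - 10)/(5k + 8) + 8/5| = |14|/(5(5k + 8)) = 14/(5(5k + 8)).
Since 5k + 8 ≥ 5k for k ≥ 1, this is ≤ 14/(5·5k) = (14/25)/k.
So |(-8k - 10)/(5k + 8) + 8/5| < ε whenever k > (14/25)/ε.
Take M = (14/25)/ε. If k > M then |(-8k - 10)/(5k + 8) + 8/5| ≤ (14/25)/k < ε.

M = (14/25)/ε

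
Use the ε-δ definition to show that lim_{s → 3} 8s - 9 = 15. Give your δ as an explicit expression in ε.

Suppose ε > 0. We need δ > 0 so that 0 < |s − 3| < δ implies |(8s - 9) − 15| < ε.
Since (8s - 9) − 15 = 8(s − 3), we have |(8s - 9) − 15| = 8|s − 3|.
Thus it suffices that |s − 3| < ε/8.
Choosing δ = ε/8 gives |(8s - 9) − 15| = 8|s − 3| < ε whenever |s − 3| < δ.

δ = ε/8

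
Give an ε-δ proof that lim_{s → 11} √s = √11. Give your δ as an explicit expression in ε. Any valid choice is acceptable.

Let ε > 0. We want δ > 0 such that 0 < |s − 11| < δ implies |√s − √11| < ε.
Multiplying by the conjugate, |√s − √11| = |s − 11|/(√s + √11).
Restrict δ ≤ 11 so that |s − 11| < 11 forces s > 0, and then √s + √11 > √11.
Hence |√s − √11| < |s − 11|/√11, which is < ε once |s − 11| < √11·ε.
Take δ = min(11, √11·ε). If 0 < |s − 11| < δ then s > 0 and |√s − √11| < |s − 11|/√11 < ε.

δ = min(11, √11·ε)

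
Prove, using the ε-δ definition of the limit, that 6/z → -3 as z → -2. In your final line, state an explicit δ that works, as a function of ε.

Fix ε > 0. We seek δ > 0 such that 0 < |z + 2| < δ implies |6/z + 3| < ε.
|6/z + 3| = 6·|-2 − z|/(2·|z|) = 6|z + 2|/(2|z|).
Restrict δ ≤ 1. Then |z + 2| < 1 gives |z| > 1, so 2|z| > 2.
Then |6/z + 3| < 6|z + 2|/2, which is < ε when |z + 2| < (1/3)ε.
Take δ = min(1, (1/3)ε). Then 0 < |z + 2| < δ gives both |z + 2| < 1 and |z + 2| < (1/3)ε, so |6/z + 3| < ε.

δ = min(1, (1/3)ε)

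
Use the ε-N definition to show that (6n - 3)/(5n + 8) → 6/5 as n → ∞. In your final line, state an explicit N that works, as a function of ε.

N = (63/25)/ε

Let ε > 0 be given. For n ≥ 1, |(6n - 3)/(5n + 8) − (6/5)| = |-63|/(5(5n + 8)) = 63/(5(5n + 8)).
Since 5n + 8 ≥ 5n for n ≥ 1, this is ≤ 63/(5·5n) = (63/25)/n.
So |(6n - 3)/(5n + 8) − (6/5)| < ε whenever n > (63/25)/ε.
Take N = (63/25)/ε. If n > N then |(6n - 3)/(5n + 8) − (6/5)| ≤ (63/25)/n < ε.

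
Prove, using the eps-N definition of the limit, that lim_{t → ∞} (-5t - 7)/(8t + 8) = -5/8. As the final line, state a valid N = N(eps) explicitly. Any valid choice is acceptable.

Suppose eps > 0. We seek N > 0 such that t > N implies |(-5t - 7)/(8t + 8) + 5/8| < eps.
(-5t - 7)/(8t + 8) + 5/8 = (8(-5t - 7) − (-5)(8t + 8)) / (8(8t + 8)) = -16/(8(8t + 8)).
For t > 0 we have 8t + 8 > 8t, so |(-5t - 7)/(8t + 8) + 5/8| = 16/(8(8t + 8)) < 16/(8·8t) = (1/4)/t.
Thus |(-5t - 7)/(8t + 8) + 5/8| < eps whenever t > (1/4)/eps.
Take N = (1/4)/eps. If t > N then |(-5t - 7)/(8t + 8) + 5/8| < (1/4)/t < eps.

N = (1/4)/eps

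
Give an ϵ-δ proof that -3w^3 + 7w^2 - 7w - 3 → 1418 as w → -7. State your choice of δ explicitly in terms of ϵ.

δ = min(1, ϵ/619)

Fix ϵ > 0. We want δ > 0 such that 0 < |w + 7| < δ implies |(-3w^3 + 7w^2 - 7w - 3) − 1418| < ϵ.
(-3w^3 + 7w^2 - 7w - 3) − 1418 = -3w^3 + 7w^2 - 7w - 1421 = (w + 7)(-3w^2 + 28w - 203).
So |(-3w^3 + 7w^2 - 7w - 3) − 1418| = |w + 7|·|-3w^2 + 28w - 203|.
Assume first that |w + 7| < 1, so |w| < 8. Then |-3w^2 + 28w - 203| ≤ 3·8^2 + 28·8 + 203 = 619.
Hence |(-3w^3 + 7w^2 - 7w - 3) − 1418| ≤ 619|w + 7| < ϵ provided |w + 7| < ϵ/619.
Choosing δ = min(1, ϵ/619) ensures both conditions, hence |(-3w^3 + 7w^2 - 7w - 3) − 1418| < ϵ.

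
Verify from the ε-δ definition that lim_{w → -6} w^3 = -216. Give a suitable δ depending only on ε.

δ = min(2, ε/148)

Let ε > 0. We seek δ > 0 with 0 < |w + 6| < δ ⇒ |w^3 + 216| < ε.
Factor: w^3 + 216 = (w + 6)(w^2 - 6w + 36), so |w^3 + 216| = |w + 6|·|w^2 - 6w + 36|.
Restrict δ ≤ 2. Then |w + 6| < 2 gives |w| < 8, so by the triangle inequality |w^2 - 6w + 36| ≤ 8^2 + 6·8 + 36 = 148.
Hence |w^3 + 216| ≤ 148|w + 6|, which is < ε once |w + 6| < ε/148.
Take δ = min(2, ε/148). If 0 < |w + 6| < δ then both bounds hold and |w^3 + 216| ≤ 148|w + 6| < 148·(ε/148) = ε.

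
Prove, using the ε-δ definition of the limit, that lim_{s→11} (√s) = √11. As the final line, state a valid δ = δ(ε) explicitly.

Fix ε > 0. We want δ > 0 such that 0 < |s − 11| < δ implies |√s − √11| < ε.
Multiplying by the conjugate, |√s − √11| = |s − 11|/(√s + √11).
Restrict δ ≤ 11 so that |s − 11| < 11 forces s > 0, and then √s + √11 > √11.
Hence |√s − √11| < |s − 11|/√11, which is < ε once |s − 11| < √11·ε.
Take δ = min(11, √11·ε). If 0 < |s − 11| < δ then s > 0 and |√s − √11| < |s − 11|/√11 < ε.

δ = min(11, √11·ε)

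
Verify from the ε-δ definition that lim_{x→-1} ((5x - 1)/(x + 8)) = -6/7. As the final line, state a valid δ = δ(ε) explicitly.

δ = min(7/2, (49/82)ε)

Let ε > 0 be given. We want δ > 0 with 0 < |x + 1| < δ ⇒ |(5x - 1)/(x + 8) + 6/7| < ε.
Combining over a common denominator, (5x - 1)/(x + 8) + 6/7 = [(5x - 1)·7 − (-6)·(x + 8)] / [7·(x + 8)] = 41(x + 1) / (7(x + 8)).
So |(5x - 1)/(x + 8) + 6/7| = 41|x + 1| / (7·|x + 8|).
Restrict δ ≤ 7/2. Then |x + 1| < 7/2 gives |x + 8| = |(x + 1) + 7| ≥ 7 − 7/2 = 7/2.
Hence |(5x - 1)/(x + 8) + 6/7| < 41|x + 1|/(7·(7/2)) = (82/49)|x + 1|, which is < ε once |x + 1| < (49/82)ε.
Take δ = min(7/2, (49/82)ε). Then 0 < |x + 1| < δ forces both bounds, so |(5x - 1)/(x + 8) + 6/7| < ε.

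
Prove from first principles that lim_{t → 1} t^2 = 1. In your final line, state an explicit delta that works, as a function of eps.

Suppose eps > 0. We seek delta > 0 with 0 < |t − 1| < delta ⇒ |t^2 − 1| < eps.
Factor: t^2 − 1 = (t − 1)(t + 1), so |t^2 − 1| = |t − 1|·|t + 1|.
Impose delta ≤ 2 so that |t| < 3; then |t + 1| ≤ 4.
Hence |t^2 − 1| ≤ 4|t − 1|, which is < eps once |t − 1| < eps/4.
Take delta = min(2, eps/4). If 0 < |t − 1| < delta then both bounds hold and |t^2 − 1| ≤ 4|t − 1| < 4·(eps/4) = eps.

delta = min(2, eps/4)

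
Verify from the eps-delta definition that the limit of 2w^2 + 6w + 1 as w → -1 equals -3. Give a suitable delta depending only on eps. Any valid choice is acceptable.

delta = min(1, eps/8)

Let eps > 0 be given. We want delta > 0 such that 0 < |w + 1| < delta implies |(2w^2 + 6w + 1) + 3| < eps.
(2w^2 + 6w + 1) + 3 = 2w^2 + 6w + 4 = (w + 1)(2w + 4).
So |(2w^2 + 6w + 1) + 3| = |w + 1|·|2w + 4|.
Require delta ≤ 1. Then |w + 1| < 1 gives |w| < 2, and by the triangle inequality |2w + 4| ≤ 2·2 + 4 = 8.
Hence |(2w^2 + 6w + 1) + 3| ≤ 8|w + 1| < eps provided |w + 1| < eps/8.
Take delta = min(1, eps/8). Then 0 < |w + 1| < delta gives both |w + 1| < 1 and |w + 1| < eps/8, so |(2w^2 + 6w + 1) + 3| < eps.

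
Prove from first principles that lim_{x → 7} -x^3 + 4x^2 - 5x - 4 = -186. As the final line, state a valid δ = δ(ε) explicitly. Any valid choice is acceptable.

Suppose ε > 0. We want δ > 0 such that 0 < |x − 7| < δ implies |(-x^3 + 4x^2 - 5x - 4) + 186| < ε.
(-x^3 + 4x^2 - 5x - 4) + 186 = -x^3 + 4x^2 - 5x + 182 = (x − 7)(-x^2 - 3x - 26).
So |(-x^3 + 4x^2 - 5x - 4) + 186| = |x − 7|·|-x^2 - 3x - 26|.
Require δ ≤ 1. Then |x − 7| < 1 gives |x| < 8, and by the triangle inequality |-x^2 - 3x - 26| ≤ 8^2 + 3·8 + 26 = 114.
Hence |(-x^3 + 4x^2 - 5x - 4) + 186| ≤ 114|x − 7| < ε provided |x − 7| < ε/114.
Take δ = min(1, ε/114). Then 0 < |x − 7| < δ gives both |x − 7| < 1 and |x − 7| < ε/114, so |(-x^3 + 4x^2 - 5x - 4) + 186| < ε.

δ = min(1, ε/114)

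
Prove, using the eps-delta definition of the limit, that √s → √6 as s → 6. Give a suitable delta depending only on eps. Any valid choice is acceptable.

Let eps > 0. We want delta > 0 such that 0 < |s − 6| < delta implies |√s − √6| < eps.
Multiplying by the conjugate, |√s − √6| = |s − 6|/(√s + √6).
Restrict delta ≤ 6 so that |s − 6| < 6 forces s > 0, and then √s + √6 > √6.
Hence |√s − √6| < |s − 6|/√6, which is < eps once |s − 6| < √6·eps.
Take delta = min(6, √6·eps). If 0 < |s − 6| < delta then s > 0 and |√s − √6| < |s − 6|/√6 < eps.

delta = min(6, √6·eps)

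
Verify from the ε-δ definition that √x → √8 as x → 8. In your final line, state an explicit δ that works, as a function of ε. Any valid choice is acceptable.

δ = min(8, √8·ε)

Let ε > 0 be given. We want δ > 0 such that 0 < |x − 8| < δ implies |√x − √8| < ε.
Multiplying by the conjugate, |√x − √8| = |x − 8|/(√x + √8).
Restrict δ ≤ 8 so that |x − 8| < 8 forces x > 0, and then √x + √8 > √8.
Hence |√x − √8| < |x − 8|/√8, which is < ε once |x − 8| < √8·ε.
Take δ = min(8, √8·ε). If 0 < |x − 8| < δ then x > 0 and |√x − √8| < |x − 8|/√8 < ε.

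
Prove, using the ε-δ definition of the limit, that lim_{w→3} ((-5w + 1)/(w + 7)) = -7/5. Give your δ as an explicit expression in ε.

δ = min(5, (25/18)ε)

Let ε > 0 be given. We want δ > 0 with 0 < |w − 3| < δ ⇒ |(-5w + 1)/(w + 7) + 7/5| < ε.
Combining over a common denominator, (-5w + 1)/(w + 7) + 7/5 = [(-5w + 1)·10 − (-14)·(w + 7)] / [10·(w + 7)] = -36(w − 3) / (10(w + 7)).
So |(-5w + 1)/(w + 7) + 7/5| = 36|w − 3| / (10·|w + 7|).
Require δ ≤ 5, so |w + 7| ≥ |10| − |w − 3| > 10 − 5 = 5.
Hence |(-5w + 1)/(w + 7) + 7/5| < 36|w − 3|/(10·5) = (18/25)|w − 3|, which is < ε once |w − 3| < (25/18)ε.
Take δ = min(5, (25/18)ε). Then 0 < |w − 3| < δ forces both bounds, so |(-5w + 1)/(w + 7) + 7/5| < ε.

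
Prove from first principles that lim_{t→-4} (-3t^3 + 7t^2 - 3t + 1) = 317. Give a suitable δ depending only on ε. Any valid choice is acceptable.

Suppose ε > 0. We want δ > 0 such that 0 < |t + 4| < δ implies |(-3t^3 + 7t^2 - 3t + 1) − 317| < ε.
(-3t^3 + 7t^2 - 3t + 1) − 317 = -3t^3 + 7t^2 - 3t - 316 = (t + 4)(-3t^2 + 19t - 79).
So |(-3t^3 + 7t^2 - 3t + 1) − 317| = |t + 4|·|-3t^2 + 19t - 79|.
Assume first that |t + 4| < 2, so |t| < 6. Then |-3t^2 + 19t - 79| ≤ 3·6^2 + 19·6 + 79 = 301.
Hence |(-3t^3 + 7t^2 - 3t + 1) − 317| ≤ 301|t + 4| < ε provided |t + 4| < ε/301.
Choosing δ = min(2, ε/301) ensures both conditions, hence |(-3t^3 + 7t^2 - 3t + 1) − 317| < ε.

δ = min(2, ε/301)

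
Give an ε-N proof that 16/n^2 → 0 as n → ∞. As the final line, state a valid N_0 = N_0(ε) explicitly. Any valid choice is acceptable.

N_0 = (16/ε)^{1/2}

Suppose ε > 0. For n ≥ 1, |16/n^2 − 0| = 16/n^2.
16/n^2 < ε ⇔ n^2 > 16/ε ⇔ n > (16/ε)^{1/2}.
Take N_0 = (16/ε)^{1/2}. Then n > N_0 implies 16/n^2 < ε.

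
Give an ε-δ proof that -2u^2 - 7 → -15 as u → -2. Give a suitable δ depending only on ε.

δ = min(1, ε/10)

Let ε > 0 be given. We want δ > 0 such that 0 < |u + 2| < δ implies |(-2u^2 - 7) + 15| < ε.
(-2u^2 - 7) + 15 = -2u^2 + 8 = (u + 2)(-2u + 4).
So |(-2u^2 - 7) + 15| = |u + 2|·|-2u + 4|.
Assume first that |u + 2| < 1, so |u| < 3. Then |-2u + 4| ≤ 2·3 + 4 = 10.
Hence |(-2u^2 - 7) + 15| ≤ 10|u + 2| < ε provided |u + 2| < ε/10.
Take δ = min(1, ε/10). Then 0 < |u + 2| < δ gives both |u + 2| < 1 and |u + 2| < ε/10, so |(-2u^2 - 7) + 15| < ε.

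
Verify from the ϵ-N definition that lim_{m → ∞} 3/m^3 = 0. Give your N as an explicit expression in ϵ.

N = (3/ϵ)^{1/3}

Fix ϵ > 0. For m ≥ 1, |3/m^3 − 0| = 3/m^3.
3/m^3 < ϵ ⇔ m^3 > 3/ϵ ⇔ m > (3/ϵ)^{1/3}.
Take N = (3/ϵ)^{1/3}. Then m > N implies 3/m^3 < ϵ.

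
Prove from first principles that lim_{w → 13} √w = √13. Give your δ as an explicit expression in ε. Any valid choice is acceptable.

Let ε > 0 be given. We want δ > 0 such that 0 < |w − 13| < δ implies |√w − √13| < ε.
Multiplying by the conjugate, |√w − √13| = |w − 13|/(√w + √13).
Restrict δ ≤ 13 so that |w − 13| < 13 forces w > 0, and then √w + √13 > √13.
Hence |√w − √13| < |w − 13|/√13, which is < ε once |w − 13| < √13·ε.
Take δ = min(13, √13·ε). If 0 < |w − 13| < δ then w > 0 and |√w − √13| < |w − 13|/√13 < ε.

δ = min(13, √13·ε)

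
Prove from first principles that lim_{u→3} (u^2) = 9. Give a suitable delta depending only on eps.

delta = min(2, eps/8)

Let eps > 0 be given. We seek delta > 0 with 0 < |u − 3| < delta ⇒ |u^2 − 9| < eps.
Factor: u^2 − 9 = (u − 3)(u + 3), so |u^2 − 9| = |u − 3|·|u + 3|.
Impose delta ≤ 2 so that |u| < 5; then |u + 3| ≤ 8.
Hence |u^2 − 9| ≤ 8|u − 3|, which is < eps once |u − 3| < eps/8.
Take delta = min(2, eps/8). If 0 < |u − 3| < delta then both bounds hold and |u^2 − 9| ≤ 8|u − 3| < 8·(eps/8) = eps.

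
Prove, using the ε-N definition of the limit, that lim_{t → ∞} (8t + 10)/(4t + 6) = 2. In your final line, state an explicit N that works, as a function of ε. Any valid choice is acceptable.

N = (1/2)/ε

Let ε > 0. We seek N > 0 such that t > N implies |(8t + 10)/(4t + 6) − 2| < ε.
(8t + 10)/(4t + 6) − 2 = (4(8t + 10) − 8(4t + 6)) / (4(4t + 6)) = -8/(4(4t + 6)).
For t > 0 we have 4t + 6 > 4t, so |(8t + 10)/(4t + 6) − 2| = 8/(4(4t + 6)) < 8/(4·4t) = (1/2)/t.
Thus |(8t + 10)/(4t + 6) − 2| < ε whenever t > (1/2)/ε.
Take N = (1/2)/ε. If t > N then |(8t + 10)/(4t + 6) − 2| < (1/2)/t < ε.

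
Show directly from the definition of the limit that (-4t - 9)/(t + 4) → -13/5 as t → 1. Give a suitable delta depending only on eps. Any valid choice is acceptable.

delta = min(5/2, (25/14)eps)

Let eps > 0 be given. We want delta > 0 with 0 < |t − 1| < delta ⇒ |(-4t - 9)/(t + 4) + 13/5| < eps.
Combining over a common denominator, (-4t - 9)/(t + 4) + 13/5 = [(-4t - 9)·5 − (-13)·(t + 4)] / [5·(t + 4)] = -7(t − 1) / (5(t + 4)).
So |(-4t - 9)/(t + 4) + 13/5| = 7|t − 1| / (5·|t + 4|).
Require delta ≤ 5/2, so |t + 4| ≥ |5| − |t − 1| > 5 − 5/2 = 5/2.
Hence |(-4t - 9)/(t + 4) + 13/5| < 7|t − 1|/(5·(5/2)) = (14/25)|t − 1|, which is < eps once |t − 1| < (25/14)eps.
Take delta = min(5/2, (25/14)eps). Then 0 < |t − 1| < delta forces both bounds, so |(-4t - 9)/(t + 4) + 13/5| < eps.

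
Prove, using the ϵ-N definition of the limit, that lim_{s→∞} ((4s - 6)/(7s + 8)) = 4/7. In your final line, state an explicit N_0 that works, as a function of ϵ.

Let ϵ > 0 be given. We seek N_0 > 0 such that s > N_0 implies |(4s - 6)/(7s + 8) − (4/7)| < ϵ.
(4s - 6)/(7s + 8) − (4/7) = (7(4s - 6) − 4(7s + 8)) / (7(7s + 8)) = -74/(7(7s + 8)).
For s > 0 we have 7s + 8 > 7s, so |(4s - 6)/(7s + 8) − (4/7)| = 74/(7(7s + 8)) < 74/(7·7s) = (74/49)/s.
Thus |(4s - 6)/(7s + 8) − (4/7)| < ϵ whenever s > (74/49)/ϵ.
Take N_0 = (74/49)/ϵ. If s > N_0 then |(4s - 6)/(7s + 8) − (4/7)| < (74/49)/s < ϵ.

N_0 = (74/49)/ϵ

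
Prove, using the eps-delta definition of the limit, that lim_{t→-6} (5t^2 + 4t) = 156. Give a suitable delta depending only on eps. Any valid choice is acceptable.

Let eps > 0 be given. We want delta > 0 such that 0 < |t + 6| < delta implies |(5t^2 + 4t) − 156| < eps.
(5t^2 + 4t) − 156 = 5t^2 + 4t - 156 = (t + 6)(5t - 26).
So |(5t^2 + 4t) − 156| = |t + 6|·|5t - 26|.
Assume first that |t + 6| < 2, so |t| < 8. Then |5t - 26| ≤ 5·8 + 26 = 66.
Hence |(5t^2 + 4t) − 156| ≤ 66|t + 6| < eps provided |t + 6| < eps/66.
Take delta = min(2, eps/66). Then 0 < |t + 6| < delta gives both |t + 6| < 2 and |t + 6| < eps/66, so |(5t^2 + 4t) − 156| < eps.

delta = min(2, eps/66)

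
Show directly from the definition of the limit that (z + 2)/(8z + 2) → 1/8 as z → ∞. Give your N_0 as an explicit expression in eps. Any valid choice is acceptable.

N_0 = (7/32)/eps

Suppose eps > 0. We seek N_0 > 0 such that z > N_0 implies |(z + 2)/(8z + 2) − (1/8)| < eps.
(z + 2)/(8z + 2) − (1/8) = (8(z + 2) − (8z + 2)) / (8(8z + 2)) = 14/(8(8z + 2)).
For z > 0 we have 8z + 2 > 8z, so |(z + 2)/(8z + 2) − (1/8)| = 14/(8(8z + 2)) < 14/(8·8z) = (7/32)/z.
Thus |(z + 2)/(8z + 2) − (1/8)| < eps whenever z > (7/32)/eps.
Take N_0 = (7/32)/eps. If z > N_0 then |(z + 2)/(8z + 2) − (1/8)| < (7/32)/z < eps.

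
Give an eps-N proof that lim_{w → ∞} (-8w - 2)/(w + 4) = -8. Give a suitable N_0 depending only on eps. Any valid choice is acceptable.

Let eps > 0. We seek N_0 > 0 such that w > N_0 implies |(-8w - 2)/(w + 4) + 8| < eps.
(-8w - 2)/(w + 4) + 8 = ((-8w - 2) − (-8)(w + 4)) / ((w + 4)) = 30/((w + 4)).
For w > 0 we have w + 4 > w, so |(-8w - 2)/(w + 4) + 8| = 30/((w + 4)) < 30/(w) = 30/w.
Thus |(-8w - 2)/(w + 4) + 8| < eps whenever w > 30/eps.
Take N_0 = 30/eps. If w > N_0 then |(-8w - 2)/(w + 4) + 8| < 30/w < eps.

N_0 = 30/eps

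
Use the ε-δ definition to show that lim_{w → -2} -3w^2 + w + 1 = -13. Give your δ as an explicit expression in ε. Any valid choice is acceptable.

δ = min(1, ε/16)

Let ε > 0. We want δ > 0 such that 0 < |w + 2| < δ implies |(-3w^2 + w + 1) + 13| < ε.
(-3w^2 + w + 1) + 13 = -3w^2 + w + 14 = (w + 2)(-3w + 7).
So |(-3w^2 + w + 1) + 13| = |w + 2|·|-3w + 7|.
Assume first that |w + 2| < 1, so |w| < 3. Then |-3w + 7| ≤ 3·3 + 7 = 16.
Hence |(-3w^2 + w + 1) + 13| ≤ 16|w + 2| < ε provided |w + 2| < ε/16.
Choosing δ = min(1, ε/16) ensures both conditions, hence |(-3w^2 + w + 1) + 13| < ε.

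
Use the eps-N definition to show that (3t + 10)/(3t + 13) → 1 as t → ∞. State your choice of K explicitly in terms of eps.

Let eps > 0. We seek K > 0 such that t > K implies |(3t + 10)/(3t + 13) − 1| < eps.
(3t + 10)/(3t + 13) − 1 = (3(3t + 10) − 3(3t + 13)) / (3(3t + 13)) = -9/(3(3t + 13)).
For t > 0 we have 3t + 13 > 3t, so |(3t + 10)/(3t + 13) − 1| = 9/(3(3t + 13)) < 9/(3·3t) = 1/t.
Thus |(3t + 10)/(3t + 13) − 1| < eps whenever t > 1/eps.
Take K = 1/eps. If t > K then |(3t + 10)/(3t + 13) − 1| < 1/t < eps.

K = 1/eps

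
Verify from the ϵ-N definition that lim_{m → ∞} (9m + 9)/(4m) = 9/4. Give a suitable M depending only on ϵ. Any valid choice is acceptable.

M = (9/4)/ϵ

Let ϵ > 0 be given. For m ≥ 1, |(9m + 9)/(4m) − (9/4)| = |36|/(4(4m)) = 36/(4(4m)).
Since 4m ≥ 4m for m ≥ 1, this is ≤ 36/(4·4m) = (9/4)/m.
So |(9m + 9)/(4m) − (9/4)| < ϵ whenever m > (9/4)/ϵ.
Take M = (9/4)/ϵ. If m > M then |(9m + 9)/(4m) − (9/4)| ≤ (9/4)/m < ϵ.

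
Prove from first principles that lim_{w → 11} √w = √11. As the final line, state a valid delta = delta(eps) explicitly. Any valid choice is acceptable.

Suppose eps > 0. We want delta > 0 such that 0 < |w − 11| < delta implies |√w − √11| < eps.
Rationalise: √w − √11 = (w − 11)/(√w + √11), so |√w − √11| = |w − 11|/(√w + √11).
Restrict delta ≤ 11 so that |w − 11| < 11 forces w > 0, and then √w + √11 > √11.
Hence |√w − √11| < |w − 11|/√11, which is < eps once |w − 11| < √11·eps.
Take delta = min(11, √11·eps). If 0 < |w − 11| < delta then w > 0 and |√w − √11| < |w − 11|/√11 < eps.

delta = min(11, √11·eps)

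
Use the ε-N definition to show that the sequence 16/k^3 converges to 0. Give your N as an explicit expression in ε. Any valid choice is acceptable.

N = (16/ε)^{1/3}

Let ε > 0. For k ≥ 1, |16/k^3 − 0| = 16/k^3.
16/k^3 < ε ⇔ k^3 > 16/ε ⇔ k > (16/ε)^{1/3}.
Take N = (16/ε)^{1/3}. Then k > N implies 16/k^3 < ε.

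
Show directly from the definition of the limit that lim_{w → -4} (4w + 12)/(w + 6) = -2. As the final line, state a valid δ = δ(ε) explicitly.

Suppose ε > 0. We want δ > 0 with 0 < |w + 4| < δ ⇒ |(4w + 12)/(w + 6) + 2| < ε.
Combining over a common denominator, (4w + 12)/(w + 6) + 2 = [(4w + 12)·2 − (-4)·(w + 6)] / [2·(w + 6)] = 12(w + 4) / (2(w + 6)).
So |(4w + 12)/(w + 6) + 2| = 12|w + 4| / (2·|w + 6|).
Restrict δ ≤ 1. Then |w + 4| < 1 gives |w + 6| = |(w + 4) + 2| ≥ 2 − 1 = 1.
Hence |(4w + 12)/(w + 6) + 2| < 12|w + 4|/(2·1) = 6|w + 4|, which is < ε once |w + 4| < (1/6)ε.
Take δ = min(1, (1/6)ε). Then 0 < |w + 4| < δ forces both bounds, so |(4w + 12)/(w + 6) + 2| < ε.

δ = min(1, (1/6)ε)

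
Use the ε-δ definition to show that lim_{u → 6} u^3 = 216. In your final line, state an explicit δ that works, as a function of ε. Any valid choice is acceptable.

Suppose ε > 0. We seek δ > 0 with 0 < |u − 6| < δ ⇒ |u^3 − 216| < ε.
Factor: u^3 − 216 = (u − 6)(u^2 + 6u + 36), so |u^3 − 216| = |u − 6|·|u^2 + 6u + 36|.
Impose δ ≤ 2 so that |u| < 8; then |u^2 + 6u + 36| ≤ 148.
Hence |u^3 − 216| ≤ 148|u − 6|, which is < ε once |u − 6| < ε/148.
Take δ = min(2, ε/148). If 0 < |u − 6| < δ then both bounds hold and |u^3 − 216| ≤ 148|u − 6| < 148·(ε/148) = ε.

δ = min(2, ε/148)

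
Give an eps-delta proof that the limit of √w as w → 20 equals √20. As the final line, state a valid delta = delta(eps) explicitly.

delta = min(20, √20·eps)

Let eps > 0. We want delta > 0 such that 0 < |w − 20| < delta implies |√w − √20| < eps.
Rationalise: √w − √20 = (w − 20)/(√w + √20), so |√w − √20| = |w − 20|/(√w + √20).
Restrict delta ≤ 20 so that |w − 20| < 20 forces w > 0, and then √w + √20 > √20.
Hence |√w − √20| < |w − 20|/√20, which is < eps once |w − 20| < √20·eps.
Take delta = min(20, √20·eps). If 0 < |w − 20| < delta then w > 0 and |√w − √20| < |w − 20|/√20 < eps.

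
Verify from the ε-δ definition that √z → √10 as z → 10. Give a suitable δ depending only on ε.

δ = min(10, √10·ε)

Let ε > 0. We want δ > 0 such that 0 < |z − 10| < δ implies |√z − √10| < ε.
Rationalise: √z − √10 = (z − 10)/(√z + √10), so |√z − √10| = |z − 10|/(√z + √10).
Restrict δ ≤ 10 so that |z − 10| < 10 forces z > 0, and then √z + √10 > √10.
Hence |√z − √10| < |z − 10|/√10, which is < ε once |z − 10| < √10·ε.
Take δ = min(10, √10·ε). If 0 < |z − 10| < δ then z > 0 and |√z − √10| < |z − 10|/√10 < ε.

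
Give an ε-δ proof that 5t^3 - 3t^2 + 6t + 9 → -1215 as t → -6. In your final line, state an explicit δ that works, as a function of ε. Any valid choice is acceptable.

Let ε > 0 be given. We want δ > 0 such that 0 < |t + 6| < δ implies |(5t^3 - 3t^2 + 6t + 9) + 1215| < ε.
(5t^3 - 3t^2 + 6t + 9) + 1215 = 5t^3 - 3t^2 + 6t + 1224 = (t + 6)(5t^2 - 33t + 204).
So |(5t^3 - 3t^2 + 6t + 9) + 1215| = |t + 6|·|5t^2 - 33t + 204|.
Assume first that |t + 6| < 1, so |t| < 7. Then |5t^2 - 33t + 204| ≤ 5·7^2 + 33·7 + 204 = 680.
Hence |(5t^3 - 3t^2 + 6t + 9) + 1215| ≤ 680|t + 6| < ε provided |t + 6| < ε/680.
Choosing δ = min(1, ε/680) ensures both conditions, hence |(5t^3 - 3t^2 + 6t + 9) + 1215| < ε.

δ = min(1, ε/680)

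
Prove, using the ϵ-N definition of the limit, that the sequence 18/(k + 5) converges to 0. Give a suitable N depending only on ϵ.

N = 18/ϵ

Let ϵ > 0 be given. For k ≥ 1, |18/(k + 5) − 0| = 18/(k + 5) ≤ 18/k.
We need 18/k < ϵ, i.e. k > 18/ϵ.
Take N = 18/ϵ. If k > N then |18/(k + 5)| ≤ 18/k < ϵ.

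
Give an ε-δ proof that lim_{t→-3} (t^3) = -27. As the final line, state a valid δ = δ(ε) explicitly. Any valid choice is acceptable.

Let ε > 0 be given. We seek δ > 0 with 0 < |t + 3| < δ ⇒ |t^3 + 27| < ε.
Factor: t^3 + 27 = (t + 3)(t^2 - 3t + 9), so |t^3 + 27| = |t + 3|·|t^2 - 3t + 9|.
Restrict δ ≤ 1. Then |t + 3| < 1 gives |t| < 4, so by the triangle inequality |t^2 - 3t + 9| ≤ 4^2 + 3·4 + 9 = 37.
Hence |t^3 + 27| ≤ 37|t + 3|, which is < ε once |t + 3| < ε/37.
Take δ = min(1, ε/37). If 0 < |t + 3| < δ then both bounds hold and |t^3 + 27| ≤ 37|t + 3| < 37·(ε/37) = ε.

δ = min(1, ε/37)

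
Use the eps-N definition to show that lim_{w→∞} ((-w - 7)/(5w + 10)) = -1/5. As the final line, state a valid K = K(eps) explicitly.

Suppose eps > 0. We seek K > 0 such that w > K implies |(-w - 7)/(5w + 10) + 1/5| < eps.
(-w - 7)/(5w + 10) + 1/5 = (5(-w - 7) − (-1)(5w + 10)) / (5(5w + 10)) = -25/(5(5w + 10)).
For w > 0 we have 5w + 10 > 5w, so |(-w - 7)/(5w + 10) + 1/5| = 25/(5(5w + 10)) < 25/(5·5w) = 1/w.
Thus |(-w - 7)/(5w + 10) + 1/5| < eps whenever w > 1/eps.
Take K = 1/eps. If w > K then |(-w - 7)/(5w + 10) + 1/5| < 1/w < eps.

K = 1/eps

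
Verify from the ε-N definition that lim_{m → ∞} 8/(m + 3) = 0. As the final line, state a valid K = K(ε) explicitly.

K = 8/ε

Fix ε > 0. For m ≥ 1, |8/(m + 3) − 0| = 8/(m + 3) ≤ 8/m.
We need 8/m < ε, i.e. m > 8/ε.
Take K = 8/ε. If m > K then |8/(m + 3)| ≤ 8/m < ε.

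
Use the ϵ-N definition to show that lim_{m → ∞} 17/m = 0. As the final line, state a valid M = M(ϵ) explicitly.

Let ϵ > 0. For m ≥ 1, |17/m − 0| = 17/(m) ≤ 17/m.
We need 17/m < ϵ, i.e. m > 17/ϵ.
Take M = 17/ϵ. If m > M then |17/m| ≤ 17/m < ϵ.

M = 17/ϵ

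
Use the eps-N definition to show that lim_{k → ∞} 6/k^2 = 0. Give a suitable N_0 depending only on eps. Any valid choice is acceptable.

Let eps > 0. For k ≥ 1, |6/k^2 − 0| = 6/k^2.
6/k^2 < eps ⇔ k^2 > 6/eps ⇔ k > (6/eps)^{1/2}.
Take N_0 = (6/eps)^{1/2}. Then k > N_0 implies 6/k^2 < eps.

N_0 = (6/eps)^{1/2}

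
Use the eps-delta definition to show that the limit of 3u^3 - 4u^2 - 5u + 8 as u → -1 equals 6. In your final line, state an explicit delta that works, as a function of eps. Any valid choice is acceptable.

delta = min(1, eps/28)

Fix eps > 0. We want delta > 0 such that 0 < |u + 1| < delta implies |(3u^3 - 4u^2 - 5u + 8) − 6| < eps.
(3u^3 - 4u^2 - 5u + 8) − 6 = 3u^3 - 4u^2 - 5u + 2 = (u + 1)(3u^2 - 7u + 2).
So |(3u^3 - 4u^2 - 5u + 8) − 6| = |u + 1|·|3u^2 - 7u + 2|.
Assume first that |u + 1| < 1, so |u| < 2. Then |3u^2 - 7u + 2| ≤ 3·2^2 + 7·2 + 2 = 28.
Hence |(3u^3 - 4u^2 - 5u + 8) − 6| ≤ 28|u + 1| < eps provided |u + 1| < eps/28.
Take delta = min(1, eps/28). Then 0 < |u + 1| < delta gives both |u + 1| < 1 and |u + 1| < eps/28, so |(3u^3 - 4u^2 - 5u + 8) − 6| < eps.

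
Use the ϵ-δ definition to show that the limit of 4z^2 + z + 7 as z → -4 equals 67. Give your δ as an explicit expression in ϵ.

Let ϵ > 0 be given. We want δ > 0 such that 0 < |z + 4| < δ implies |(4z^2 + z + 7) − 67| < ϵ.
(4z^2 + z + 7) − 67 = 4z^2 + z - 60 = (z + 4)(4z - 15).
So |(4z^2 + z + 7) − 67| = |z + 4|·|4z - 15|.
Require δ ≤ 1. Then |z + 4| < 1 gives |z| < 5, and by the triangle inequality |4z - 15| ≤ 4·5 + 15 = 35.
Hence |(4z^2 + z + 7) − 67| ≤ 35|z + 4| < ϵ provided |z + 4| < ϵ/35.
Choosing δ = min(1, ϵ/35) ensures both conditions, hence |(4z^2 + z + 7) − 67| < ϵ.

δ = min(1, ϵ/35)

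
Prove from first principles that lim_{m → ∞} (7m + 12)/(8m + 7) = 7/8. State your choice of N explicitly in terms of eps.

Suppose eps > 0. For m ≥ 1, |(7m + 12)/(8m + 7) − (7/8)| = |47|/(8(8m + 7)) = 47/(8(8m + 7)).
Since 8m + 7 ≥ 8m for m ≥ 1, this is ≤ 47/(8·8m) = (47/64)/m.
So |(7m + 12)/(8m + 7) − (7/8)| < eps whenever m > (47/64)/eps.
Take N = (47/64)/eps. If m > N then |(7m + 12)/(8m + 7) − (7/8)| ≤ (47/64)/m < eps.

N = (47/64)/eps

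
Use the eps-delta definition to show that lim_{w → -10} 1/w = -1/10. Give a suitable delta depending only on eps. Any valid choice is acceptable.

delta = min(5, 50eps)

Fix eps > 0. We seek delta > 0 such that 0 < |w + 10| < delta implies |1/w + 1/10| < eps.
|1/w + 1/10| = |-10 − w|/(10·|w|) = |w + 10|/(10|w|).
Restrict delta ≤ 5. Then |w + 10| < 5 gives |w| > 5, so 10|w| > 50.
Then |1/w + 1/10| < |w + 10|/50, which is < eps when |w + 10| < 50eps.
Take delta = min(5, 50eps). Then 0 < |w + 10| < delta gives both |w + 10| < 5 and |w + 10| < 50eps, so |1/w + 1/10| < eps.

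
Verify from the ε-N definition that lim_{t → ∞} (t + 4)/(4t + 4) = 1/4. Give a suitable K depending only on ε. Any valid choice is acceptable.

K = (3/4)/ε

Let ε > 0. We seek K > 0 such that t > K implies |(t + 4)/(4t + 4) − (1/4)| < ε.
(t + 4)/(4t + 4) − (1/4) = (4(t + 4) − (4t + 4)) / (4(4t + 4)) = 12/(4(4t + 4)).
For t > 0 we have 4t + 4 > 4t, so |(t + 4)/(4t + 4) − (1/4)| = 12/(4(4t + 4)) < 12/(4·4t) = (3/4)/t.
Thus |(t + 4)/(4t + 4) − (1/4)| < ε whenever t > (3/4)/ε.
Take K = (3/4)/ε. If t > K then |(t + 4)/(4t + 4) − (1/4)| < (3/4)/t < ε.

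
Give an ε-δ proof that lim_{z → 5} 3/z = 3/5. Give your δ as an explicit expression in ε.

Fix ε > 0. We seek δ > 0 such that 0 < |z − 5| < δ implies |3/z − (3/5)| < ε.
|3/z − (3/5)| = 3·|5 − z|/(5·|z|) = 3|z − 5|/(5|z|).
Require δ ≤ 5/2 so that |z| > 5 − 5/2 = 5/2, hence 5|z| > 25/2.
Then |3/z − (3/5)| < 3|z − 5|/(25/2), which is < ε when |z − 5| < (25/6)ε.
Take δ = min(5/2, (25/6)ε). Then 0 < |z − 5| < δ gives both |z − 5| < 5/2 and |z − 5| < (25/6)ε, so |3/z − (3/5)| < ε.

δ = min(5/2, (25/6)ε)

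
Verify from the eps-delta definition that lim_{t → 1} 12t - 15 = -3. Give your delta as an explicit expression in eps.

delta = eps/12

Let eps > 0 be given. We need delta > 0 so that 0 < |t − 1| < delta implies |(12t - 15) + 3| < eps.
|(12t - 15) + 3| = |12t - 12| = 12|t − 1|.
Thus it suffices that |t − 1| < eps/12.
Take delta = eps/12. If 0 < |t − 1| < delta then |(12t - 15) + 3| = 12|t − 1| < 12·(eps/12) = eps.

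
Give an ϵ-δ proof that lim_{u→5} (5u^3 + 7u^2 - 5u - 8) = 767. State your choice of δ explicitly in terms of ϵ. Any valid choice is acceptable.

Let ϵ > 0. We want δ > 0 such that 0 < |u − 5| < δ implies |(5u^3 + 7u^2 - 5u - 8) − 767| < ϵ.
(5u^3 + 7u^2 - 5u - 8) − 767 = 5u^3 + 7u^2 - 5u - 775 = (u − 5)(5u^2 + 32u + 155).
So |(5u^3 + 7u^2 - 5u - 8) − 767| = |u − 5|·|5u^2 + 32u + 155|.
Require δ ≤ 1. Then |u − 5| < 1 gives |u| < 6, and by the triangle inequality |5u^2 + 32u + 155| ≤ 5·6^2 + 32·6 + 155 = 527.
Hence |(5u^3 + 7u^2 - 5u - 8) − 767| ≤ 527|u − 5| < ϵ provided |u − 5| < ϵ/527.
Take δ = min(1, ϵ/527). Then 0 < |u − 5| < δ gives both |u − 5| < 1 and |u − 5| < ϵ/527, so |(5u^3 + 7u^2 - 5u - 8) − 767| < ϵ.

δ = min(1, ϵ/527)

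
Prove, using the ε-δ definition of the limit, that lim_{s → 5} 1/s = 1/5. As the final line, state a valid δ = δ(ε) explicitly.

Suppose ε > 0. We seek δ > 0 such that 0 < |s − 5| < δ implies |1/s − (1/5)| < ε.
|1/s − (1/5)| = |5 − s|/(5·|s|) = |s − 5|/(5|s|).
Restrict δ ≤ 5/2. Then |s − 5| < 5/2 gives |s| > 5/2, so 5|s| > 25/2.
Then |1/s − (1/5)| < |s − 5|/(25/2), which is < ε when |s − 5| < (25/2)ε.
Take δ = min(5/2, (25/2)ε). Then 0 < |s − 5| < δ gives both |s − 5| < 5/2 and |s − 5| < (25/2)ε, so |1/s − (1/5)| < ε.

δ = min(5/2, (25/2)ε)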